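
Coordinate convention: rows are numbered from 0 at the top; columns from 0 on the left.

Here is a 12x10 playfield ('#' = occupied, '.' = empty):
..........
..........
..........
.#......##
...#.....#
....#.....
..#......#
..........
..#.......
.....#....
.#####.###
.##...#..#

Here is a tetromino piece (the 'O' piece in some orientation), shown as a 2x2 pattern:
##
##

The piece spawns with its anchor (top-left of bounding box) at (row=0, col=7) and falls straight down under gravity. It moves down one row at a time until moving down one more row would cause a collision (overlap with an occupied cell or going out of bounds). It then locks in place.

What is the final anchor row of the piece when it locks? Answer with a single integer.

Spawn at (row=0, col=7). Try each row:
  row 0: fits
  row 1: fits
  row 2: blocked -> lock at row 1

Answer: 1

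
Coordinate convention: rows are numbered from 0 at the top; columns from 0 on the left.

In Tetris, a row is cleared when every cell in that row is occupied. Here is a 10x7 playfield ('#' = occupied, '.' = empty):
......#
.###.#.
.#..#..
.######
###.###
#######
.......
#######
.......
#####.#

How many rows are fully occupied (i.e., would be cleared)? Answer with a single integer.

Check each row:
  row 0: 6 empty cells -> not full
  row 1: 3 empty cells -> not full
  row 2: 5 empty cells -> not full
  row 3: 1 empty cell -> not full
  row 4: 1 empty cell -> not full
  row 5: 0 empty cells -> FULL (clear)
  row 6: 7 empty cells -> not full
  row 7: 0 empty cells -> FULL (clear)
  row 8: 7 empty cells -> not full
  row 9: 1 empty cell -> not full
Total rows cleared: 2

Answer: 2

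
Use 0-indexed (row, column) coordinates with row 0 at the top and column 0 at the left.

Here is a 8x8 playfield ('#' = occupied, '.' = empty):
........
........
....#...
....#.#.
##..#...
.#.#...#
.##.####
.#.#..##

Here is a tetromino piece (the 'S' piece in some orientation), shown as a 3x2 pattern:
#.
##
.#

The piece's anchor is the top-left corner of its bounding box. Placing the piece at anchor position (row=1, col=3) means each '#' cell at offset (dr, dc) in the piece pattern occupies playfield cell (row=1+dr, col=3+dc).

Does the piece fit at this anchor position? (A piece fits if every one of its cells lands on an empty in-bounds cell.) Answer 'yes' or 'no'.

Answer: no

Derivation:
Check each piece cell at anchor (1, 3):
  offset (0,0) -> (1,3): empty -> OK
  offset (1,0) -> (2,3): empty -> OK
  offset (1,1) -> (2,4): occupied ('#') -> FAIL
  offset (2,1) -> (3,4): occupied ('#') -> FAIL
All cells valid: no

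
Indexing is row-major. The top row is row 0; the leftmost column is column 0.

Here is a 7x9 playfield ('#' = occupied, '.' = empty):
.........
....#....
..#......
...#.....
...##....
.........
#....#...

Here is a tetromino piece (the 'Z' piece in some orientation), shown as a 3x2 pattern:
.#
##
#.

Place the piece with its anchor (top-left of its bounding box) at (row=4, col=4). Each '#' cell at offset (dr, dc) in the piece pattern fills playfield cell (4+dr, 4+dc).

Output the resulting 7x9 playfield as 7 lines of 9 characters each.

Fill (4+0,4+1) = (4,5)
Fill (4+1,4+0) = (5,4)
Fill (4+1,4+1) = (5,5)
Fill (4+2,4+0) = (6,4)

Answer: .........
....#....
..#......
...#.....
...###...
....##...
#...##...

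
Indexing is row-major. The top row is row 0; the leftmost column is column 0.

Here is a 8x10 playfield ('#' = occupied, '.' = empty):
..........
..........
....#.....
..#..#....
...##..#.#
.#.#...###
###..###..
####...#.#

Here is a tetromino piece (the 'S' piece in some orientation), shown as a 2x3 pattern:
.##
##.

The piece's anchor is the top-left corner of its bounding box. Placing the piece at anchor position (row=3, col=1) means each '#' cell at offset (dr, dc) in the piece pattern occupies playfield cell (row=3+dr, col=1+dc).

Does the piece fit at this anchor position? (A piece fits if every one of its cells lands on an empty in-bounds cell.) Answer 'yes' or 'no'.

Check each piece cell at anchor (3, 1):
  offset (0,1) -> (3,2): occupied ('#') -> FAIL
  offset (0,2) -> (3,3): empty -> OK
  offset (1,0) -> (4,1): empty -> OK
  offset (1,1) -> (4,2): empty -> OK
All cells valid: no

Answer: no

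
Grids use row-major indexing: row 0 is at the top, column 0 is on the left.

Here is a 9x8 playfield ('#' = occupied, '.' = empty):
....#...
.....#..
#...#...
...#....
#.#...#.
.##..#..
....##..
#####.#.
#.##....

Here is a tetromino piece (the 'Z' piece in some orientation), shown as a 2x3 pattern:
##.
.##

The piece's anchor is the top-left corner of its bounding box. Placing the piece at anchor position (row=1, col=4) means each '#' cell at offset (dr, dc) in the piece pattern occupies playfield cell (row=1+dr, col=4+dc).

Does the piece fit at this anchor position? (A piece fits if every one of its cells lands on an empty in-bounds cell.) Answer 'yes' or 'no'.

Check each piece cell at anchor (1, 4):
  offset (0,0) -> (1,4): empty -> OK
  offset (0,1) -> (1,5): occupied ('#') -> FAIL
  offset (1,1) -> (2,5): empty -> OK
  offset (1,2) -> (2,6): empty -> OK
All cells valid: no

Answer: no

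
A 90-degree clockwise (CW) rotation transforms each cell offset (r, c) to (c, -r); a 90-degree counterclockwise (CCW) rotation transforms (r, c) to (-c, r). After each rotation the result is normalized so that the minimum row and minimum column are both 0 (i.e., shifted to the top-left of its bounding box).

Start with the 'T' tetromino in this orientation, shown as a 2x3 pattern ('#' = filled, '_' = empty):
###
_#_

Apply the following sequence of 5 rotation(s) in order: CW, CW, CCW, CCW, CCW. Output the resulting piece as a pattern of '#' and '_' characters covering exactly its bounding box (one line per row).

Start:
###
_#_
After rotation 1 (CW):
_#
##
_#
After rotation 2 (CW):
_#_
###
After rotation 3 (CCW):
_#
##
_#
After rotation 4 (CCW):
###
_#_
After rotation 5 (CCW):
#_
##
#_

Answer: #_
##
#_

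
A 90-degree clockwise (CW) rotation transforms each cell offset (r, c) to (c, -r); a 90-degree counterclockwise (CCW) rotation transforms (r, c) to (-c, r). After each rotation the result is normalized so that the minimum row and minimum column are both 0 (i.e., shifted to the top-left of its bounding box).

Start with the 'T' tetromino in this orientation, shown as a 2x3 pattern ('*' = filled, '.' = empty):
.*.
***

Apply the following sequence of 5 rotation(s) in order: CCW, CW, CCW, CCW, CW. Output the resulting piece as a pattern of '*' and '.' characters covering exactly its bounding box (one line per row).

Start:
.*.
***
After rotation 1 (CCW):
.*
**
.*
After rotation 2 (CW):
.*.
***
After rotation 3 (CCW):
.*
**
.*
After rotation 4 (CCW):
***
.*.
After rotation 5 (CW):
.*
**
.*

Answer: .*
**
.*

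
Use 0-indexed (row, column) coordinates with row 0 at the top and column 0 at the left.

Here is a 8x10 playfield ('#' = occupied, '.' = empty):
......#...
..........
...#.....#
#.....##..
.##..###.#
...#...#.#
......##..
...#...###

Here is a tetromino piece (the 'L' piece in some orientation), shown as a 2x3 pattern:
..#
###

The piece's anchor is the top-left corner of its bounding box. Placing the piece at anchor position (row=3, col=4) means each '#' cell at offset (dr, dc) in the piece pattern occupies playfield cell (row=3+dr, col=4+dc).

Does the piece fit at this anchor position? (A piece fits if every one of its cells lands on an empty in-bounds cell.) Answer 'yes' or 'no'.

Answer: no

Derivation:
Check each piece cell at anchor (3, 4):
  offset (0,2) -> (3,6): occupied ('#') -> FAIL
  offset (1,0) -> (4,4): empty -> OK
  offset (1,1) -> (4,5): occupied ('#') -> FAIL
  offset (1,2) -> (4,6): occupied ('#') -> FAIL
All cells valid: no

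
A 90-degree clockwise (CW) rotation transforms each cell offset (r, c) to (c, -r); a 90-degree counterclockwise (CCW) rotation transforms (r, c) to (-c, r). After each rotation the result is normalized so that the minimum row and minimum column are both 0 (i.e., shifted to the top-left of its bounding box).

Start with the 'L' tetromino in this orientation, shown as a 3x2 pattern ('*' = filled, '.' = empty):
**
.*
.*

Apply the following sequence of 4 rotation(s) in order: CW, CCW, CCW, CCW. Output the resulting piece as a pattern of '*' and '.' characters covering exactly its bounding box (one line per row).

Start:
**
.*
.*
After rotation 1 (CW):
..*
***
After rotation 2 (CCW):
**
.*
.*
After rotation 3 (CCW):
***
*..
After rotation 4 (CCW):
*.
*.
**

Answer: *.
*.
**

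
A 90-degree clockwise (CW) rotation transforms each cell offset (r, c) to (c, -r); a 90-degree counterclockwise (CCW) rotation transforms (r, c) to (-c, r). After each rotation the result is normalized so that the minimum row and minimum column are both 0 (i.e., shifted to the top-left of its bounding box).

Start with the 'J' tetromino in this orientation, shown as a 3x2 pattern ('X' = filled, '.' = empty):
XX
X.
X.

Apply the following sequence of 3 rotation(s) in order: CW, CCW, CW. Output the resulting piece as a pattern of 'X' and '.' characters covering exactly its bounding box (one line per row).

Start:
XX
X.
X.
After rotation 1 (CW):
XXX
..X
After rotation 2 (CCW):
XX
X.
X.
After rotation 3 (CW):
XXX
..X

Answer: XXX
..X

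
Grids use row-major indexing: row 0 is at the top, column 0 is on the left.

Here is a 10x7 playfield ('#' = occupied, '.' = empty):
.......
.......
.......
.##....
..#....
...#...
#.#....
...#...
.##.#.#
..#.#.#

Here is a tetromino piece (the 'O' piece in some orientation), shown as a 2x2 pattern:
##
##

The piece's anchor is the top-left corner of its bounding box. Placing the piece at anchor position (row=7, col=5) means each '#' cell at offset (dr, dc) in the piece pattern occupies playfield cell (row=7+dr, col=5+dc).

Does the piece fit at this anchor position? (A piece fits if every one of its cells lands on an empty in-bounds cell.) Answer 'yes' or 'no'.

Check each piece cell at anchor (7, 5):
  offset (0,0) -> (7,5): empty -> OK
  offset (0,1) -> (7,6): empty -> OK
  offset (1,0) -> (8,5): empty -> OK
  offset (1,1) -> (8,6): occupied ('#') -> FAIL
All cells valid: no

Answer: no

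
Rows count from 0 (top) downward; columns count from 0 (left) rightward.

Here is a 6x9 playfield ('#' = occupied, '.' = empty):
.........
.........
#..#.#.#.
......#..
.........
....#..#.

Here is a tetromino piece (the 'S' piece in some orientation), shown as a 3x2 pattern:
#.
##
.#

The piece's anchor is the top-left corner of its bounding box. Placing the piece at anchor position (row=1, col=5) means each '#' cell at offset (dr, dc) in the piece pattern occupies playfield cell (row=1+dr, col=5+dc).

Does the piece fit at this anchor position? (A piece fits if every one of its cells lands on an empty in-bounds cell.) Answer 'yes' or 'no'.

Check each piece cell at anchor (1, 5):
  offset (0,0) -> (1,5): empty -> OK
  offset (1,0) -> (2,5): occupied ('#') -> FAIL
  offset (1,1) -> (2,6): empty -> OK
  offset (2,1) -> (3,6): occupied ('#') -> FAIL
All cells valid: no

Answer: no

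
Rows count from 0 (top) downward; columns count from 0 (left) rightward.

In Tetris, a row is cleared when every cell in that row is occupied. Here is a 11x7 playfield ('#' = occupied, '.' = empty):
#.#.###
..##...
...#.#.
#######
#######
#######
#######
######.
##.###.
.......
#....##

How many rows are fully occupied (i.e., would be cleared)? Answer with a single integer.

Check each row:
  row 0: 2 empty cells -> not full
  row 1: 5 empty cells -> not full
  row 2: 5 empty cells -> not full
  row 3: 0 empty cells -> FULL (clear)
  row 4: 0 empty cells -> FULL (clear)
  row 5: 0 empty cells -> FULL (clear)
  row 6: 0 empty cells -> FULL (clear)
  row 7: 1 empty cell -> not full
  row 8: 2 empty cells -> not full
  row 9: 7 empty cells -> not full
  row 10: 4 empty cells -> not full
Total rows cleared: 4

Answer: 4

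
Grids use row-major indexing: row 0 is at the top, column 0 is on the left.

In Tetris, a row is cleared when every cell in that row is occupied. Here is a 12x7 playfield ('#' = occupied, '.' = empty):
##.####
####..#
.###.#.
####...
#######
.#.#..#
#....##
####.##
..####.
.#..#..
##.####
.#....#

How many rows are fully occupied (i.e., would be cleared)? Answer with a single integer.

Check each row:
  row 0: 1 empty cell -> not full
  row 1: 2 empty cells -> not full
  row 2: 3 empty cells -> not full
  row 3: 3 empty cells -> not full
  row 4: 0 empty cells -> FULL (clear)
  row 5: 4 empty cells -> not full
  row 6: 4 empty cells -> not full
  row 7: 1 empty cell -> not full
  row 8: 3 empty cells -> not full
  row 9: 5 empty cells -> not full
  row 10: 1 empty cell -> not full
  row 11: 5 empty cells -> not full
Total rows cleared: 1

Answer: 1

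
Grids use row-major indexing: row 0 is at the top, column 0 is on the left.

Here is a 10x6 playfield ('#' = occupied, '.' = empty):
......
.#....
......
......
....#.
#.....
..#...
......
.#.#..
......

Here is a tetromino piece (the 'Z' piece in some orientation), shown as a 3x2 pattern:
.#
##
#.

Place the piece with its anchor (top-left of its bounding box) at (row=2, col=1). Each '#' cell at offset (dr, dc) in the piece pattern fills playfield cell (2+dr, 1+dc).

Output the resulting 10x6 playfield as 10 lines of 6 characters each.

Fill (2+0,1+1) = (2,2)
Fill (2+1,1+0) = (3,1)
Fill (2+1,1+1) = (3,2)
Fill (2+2,1+0) = (4,1)

Answer: ......
.#....
..#...
.##...
.#..#.
#.....
..#...
......
.#.#..
......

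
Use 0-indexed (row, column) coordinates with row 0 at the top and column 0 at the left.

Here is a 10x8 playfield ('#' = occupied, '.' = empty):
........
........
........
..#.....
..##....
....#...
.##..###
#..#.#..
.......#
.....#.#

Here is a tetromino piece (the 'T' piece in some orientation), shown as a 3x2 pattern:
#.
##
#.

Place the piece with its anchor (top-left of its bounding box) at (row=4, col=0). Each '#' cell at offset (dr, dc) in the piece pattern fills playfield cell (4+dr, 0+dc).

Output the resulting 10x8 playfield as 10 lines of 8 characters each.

Fill (4+0,0+0) = (4,0)
Fill (4+1,0+0) = (5,0)
Fill (4+1,0+1) = (5,1)
Fill (4+2,0+0) = (6,0)

Answer: ........
........
........
..#.....
#.##....
##..#...
###..###
#..#.#..
.......#
.....#.#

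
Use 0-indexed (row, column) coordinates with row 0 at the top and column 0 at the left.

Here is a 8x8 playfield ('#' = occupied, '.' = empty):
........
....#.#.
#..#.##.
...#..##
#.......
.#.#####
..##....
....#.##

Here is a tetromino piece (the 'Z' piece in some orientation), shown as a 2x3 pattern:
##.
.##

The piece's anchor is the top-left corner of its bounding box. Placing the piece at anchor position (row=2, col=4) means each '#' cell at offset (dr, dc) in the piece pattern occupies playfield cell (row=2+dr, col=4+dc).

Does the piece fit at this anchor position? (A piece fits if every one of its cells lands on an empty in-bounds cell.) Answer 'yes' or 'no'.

Answer: no

Derivation:
Check each piece cell at anchor (2, 4):
  offset (0,0) -> (2,4): empty -> OK
  offset (0,1) -> (2,5): occupied ('#') -> FAIL
  offset (1,1) -> (3,5): empty -> OK
  offset (1,2) -> (3,6): occupied ('#') -> FAIL
All cells valid: no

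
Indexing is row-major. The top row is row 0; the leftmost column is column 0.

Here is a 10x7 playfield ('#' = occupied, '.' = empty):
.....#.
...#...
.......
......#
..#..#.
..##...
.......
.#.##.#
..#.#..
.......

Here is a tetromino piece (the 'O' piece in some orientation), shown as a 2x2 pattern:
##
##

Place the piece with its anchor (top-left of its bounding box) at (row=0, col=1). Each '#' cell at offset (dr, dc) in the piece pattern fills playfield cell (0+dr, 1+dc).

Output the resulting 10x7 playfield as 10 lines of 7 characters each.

Fill (0+0,1+0) = (0,1)
Fill (0+0,1+1) = (0,2)
Fill (0+1,1+0) = (1,1)
Fill (0+1,1+1) = (1,2)

Answer: .##..#.
.###...
.......
......#
..#..#.
..##...
.......
.#.##.#
..#.#..
.......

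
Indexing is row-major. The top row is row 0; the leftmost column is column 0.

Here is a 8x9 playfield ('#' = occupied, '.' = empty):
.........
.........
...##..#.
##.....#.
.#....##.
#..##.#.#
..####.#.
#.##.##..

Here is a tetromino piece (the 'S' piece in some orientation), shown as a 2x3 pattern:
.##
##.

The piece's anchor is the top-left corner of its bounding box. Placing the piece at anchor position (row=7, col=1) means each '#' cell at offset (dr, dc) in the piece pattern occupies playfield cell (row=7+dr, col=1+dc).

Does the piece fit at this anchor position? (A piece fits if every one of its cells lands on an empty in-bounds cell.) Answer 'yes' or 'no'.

Check each piece cell at anchor (7, 1):
  offset (0,1) -> (7,2): occupied ('#') -> FAIL
  offset (0,2) -> (7,3): occupied ('#') -> FAIL
  offset (1,0) -> (8,1): out of bounds -> FAIL
  offset (1,1) -> (8,2): out of bounds -> FAIL
All cells valid: no

Answer: no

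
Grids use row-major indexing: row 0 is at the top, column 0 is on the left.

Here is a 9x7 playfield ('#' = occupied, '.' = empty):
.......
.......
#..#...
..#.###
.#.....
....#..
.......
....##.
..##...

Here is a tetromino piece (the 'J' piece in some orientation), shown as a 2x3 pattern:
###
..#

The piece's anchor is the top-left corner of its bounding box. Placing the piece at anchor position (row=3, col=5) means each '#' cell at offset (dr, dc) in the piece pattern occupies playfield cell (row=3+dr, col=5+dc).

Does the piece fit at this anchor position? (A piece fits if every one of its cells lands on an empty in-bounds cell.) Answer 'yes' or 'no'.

Answer: no

Derivation:
Check each piece cell at anchor (3, 5):
  offset (0,0) -> (3,5): occupied ('#') -> FAIL
  offset (0,1) -> (3,6): occupied ('#') -> FAIL
  offset (0,2) -> (3,7): out of bounds -> FAIL
  offset (1,2) -> (4,7): out of bounds -> FAIL
All cells valid: no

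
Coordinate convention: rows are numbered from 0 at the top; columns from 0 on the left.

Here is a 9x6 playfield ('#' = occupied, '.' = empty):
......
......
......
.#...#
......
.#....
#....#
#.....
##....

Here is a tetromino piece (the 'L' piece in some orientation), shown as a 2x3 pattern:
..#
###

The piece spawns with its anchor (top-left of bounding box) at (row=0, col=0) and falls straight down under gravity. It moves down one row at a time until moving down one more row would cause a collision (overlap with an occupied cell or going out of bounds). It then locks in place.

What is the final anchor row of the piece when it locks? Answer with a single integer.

Spawn at (row=0, col=0). Try each row:
  row 0: fits
  row 1: fits
  row 2: blocked -> lock at row 1

Answer: 1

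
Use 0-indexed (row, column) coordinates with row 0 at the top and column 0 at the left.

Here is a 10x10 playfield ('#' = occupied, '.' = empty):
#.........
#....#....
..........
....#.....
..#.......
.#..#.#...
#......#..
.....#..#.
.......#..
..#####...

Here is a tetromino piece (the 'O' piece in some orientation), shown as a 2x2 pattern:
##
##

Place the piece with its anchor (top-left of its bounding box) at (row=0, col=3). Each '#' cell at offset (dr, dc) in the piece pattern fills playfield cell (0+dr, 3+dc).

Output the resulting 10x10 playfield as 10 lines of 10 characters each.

Fill (0+0,3+0) = (0,3)
Fill (0+0,3+1) = (0,4)
Fill (0+1,3+0) = (1,3)
Fill (0+1,3+1) = (1,4)

Answer: #..##.....
#..###....
..........
....#.....
..#.......
.#..#.#...
#......#..
.....#..#.
.......#..
..#####...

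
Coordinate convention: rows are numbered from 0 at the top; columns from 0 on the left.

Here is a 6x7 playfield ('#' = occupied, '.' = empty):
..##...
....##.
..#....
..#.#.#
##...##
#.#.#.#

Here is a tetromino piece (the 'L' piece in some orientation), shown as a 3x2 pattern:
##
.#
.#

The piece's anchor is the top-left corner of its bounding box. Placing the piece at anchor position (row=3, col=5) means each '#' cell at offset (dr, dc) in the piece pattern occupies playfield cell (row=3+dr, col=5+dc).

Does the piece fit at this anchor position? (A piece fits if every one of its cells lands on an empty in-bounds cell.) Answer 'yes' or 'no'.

Answer: no

Derivation:
Check each piece cell at anchor (3, 5):
  offset (0,0) -> (3,5): empty -> OK
  offset (0,1) -> (3,6): occupied ('#') -> FAIL
  offset (1,1) -> (4,6): occupied ('#') -> FAIL
  offset (2,1) -> (5,6): occupied ('#') -> FAIL
All cells valid: no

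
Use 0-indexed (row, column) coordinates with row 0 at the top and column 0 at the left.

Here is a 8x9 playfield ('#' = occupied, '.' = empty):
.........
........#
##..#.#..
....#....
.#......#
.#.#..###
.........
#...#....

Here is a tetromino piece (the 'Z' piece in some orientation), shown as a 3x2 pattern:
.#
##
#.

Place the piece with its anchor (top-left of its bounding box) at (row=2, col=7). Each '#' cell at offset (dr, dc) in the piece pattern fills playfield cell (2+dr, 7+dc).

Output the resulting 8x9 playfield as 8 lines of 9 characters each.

Fill (2+0,7+1) = (2,8)
Fill (2+1,7+0) = (3,7)
Fill (2+1,7+1) = (3,8)
Fill (2+2,7+0) = (4,7)

Answer: .........
........#
##..#.#.#
....#..##
.#.....##
.#.#..###
.........
#...#....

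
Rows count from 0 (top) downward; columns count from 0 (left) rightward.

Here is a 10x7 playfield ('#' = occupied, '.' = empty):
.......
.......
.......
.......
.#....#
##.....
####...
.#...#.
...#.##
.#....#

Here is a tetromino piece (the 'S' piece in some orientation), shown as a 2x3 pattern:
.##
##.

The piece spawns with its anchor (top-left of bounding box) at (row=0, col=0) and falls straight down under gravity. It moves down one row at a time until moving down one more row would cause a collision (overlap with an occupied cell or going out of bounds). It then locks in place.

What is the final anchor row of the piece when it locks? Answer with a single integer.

Answer: 2

Derivation:
Spawn at (row=0, col=0). Try each row:
  row 0: fits
  row 1: fits
  row 2: fits
  row 3: blocked -> lock at row 2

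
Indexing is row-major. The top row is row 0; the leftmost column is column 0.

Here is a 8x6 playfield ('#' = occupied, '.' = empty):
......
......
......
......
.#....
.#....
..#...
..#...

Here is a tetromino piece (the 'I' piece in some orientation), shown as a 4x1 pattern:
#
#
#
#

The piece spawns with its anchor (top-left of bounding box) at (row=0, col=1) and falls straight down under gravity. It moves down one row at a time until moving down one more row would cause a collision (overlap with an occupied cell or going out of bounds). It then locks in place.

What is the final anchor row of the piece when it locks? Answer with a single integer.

Answer: 0

Derivation:
Spawn at (row=0, col=1). Try each row:
  row 0: fits
  row 1: blocked -> lock at row 0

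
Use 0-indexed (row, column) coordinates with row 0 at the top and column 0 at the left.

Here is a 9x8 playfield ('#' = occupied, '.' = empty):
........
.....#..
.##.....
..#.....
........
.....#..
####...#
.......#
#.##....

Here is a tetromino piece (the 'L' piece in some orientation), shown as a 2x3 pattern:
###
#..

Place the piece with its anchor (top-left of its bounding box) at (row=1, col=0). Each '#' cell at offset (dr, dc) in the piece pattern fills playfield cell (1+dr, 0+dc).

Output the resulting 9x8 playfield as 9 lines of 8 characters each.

Fill (1+0,0+0) = (1,0)
Fill (1+0,0+1) = (1,1)
Fill (1+0,0+2) = (1,2)
Fill (1+1,0+0) = (2,0)

Answer: ........
###..#..
###.....
..#.....
........
.....#..
####...#
.......#
#.##....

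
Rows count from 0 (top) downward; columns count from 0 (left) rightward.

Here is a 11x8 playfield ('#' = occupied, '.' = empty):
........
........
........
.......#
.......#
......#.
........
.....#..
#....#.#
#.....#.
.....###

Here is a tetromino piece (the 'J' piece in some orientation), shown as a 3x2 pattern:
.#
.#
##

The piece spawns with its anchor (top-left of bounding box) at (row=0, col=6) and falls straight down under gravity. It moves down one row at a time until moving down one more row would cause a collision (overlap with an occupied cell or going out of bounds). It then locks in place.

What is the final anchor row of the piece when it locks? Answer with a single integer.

Spawn at (row=0, col=6). Try each row:
  row 0: fits
  row 1: blocked -> lock at row 0

Answer: 0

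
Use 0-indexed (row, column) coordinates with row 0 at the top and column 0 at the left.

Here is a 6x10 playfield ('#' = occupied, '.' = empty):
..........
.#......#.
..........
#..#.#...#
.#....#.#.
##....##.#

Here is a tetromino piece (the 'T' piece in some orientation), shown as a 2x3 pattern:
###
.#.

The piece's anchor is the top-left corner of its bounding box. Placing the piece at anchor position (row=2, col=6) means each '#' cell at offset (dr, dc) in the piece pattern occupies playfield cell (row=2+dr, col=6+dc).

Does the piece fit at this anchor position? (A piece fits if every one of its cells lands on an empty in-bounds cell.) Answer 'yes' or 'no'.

Answer: yes

Derivation:
Check each piece cell at anchor (2, 6):
  offset (0,0) -> (2,6): empty -> OK
  offset (0,1) -> (2,7): empty -> OK
  offset (0,2) -> (2,8): empty -> OK
  offset (1,1) -> (3,7): empty -> OK
All cells valid: yes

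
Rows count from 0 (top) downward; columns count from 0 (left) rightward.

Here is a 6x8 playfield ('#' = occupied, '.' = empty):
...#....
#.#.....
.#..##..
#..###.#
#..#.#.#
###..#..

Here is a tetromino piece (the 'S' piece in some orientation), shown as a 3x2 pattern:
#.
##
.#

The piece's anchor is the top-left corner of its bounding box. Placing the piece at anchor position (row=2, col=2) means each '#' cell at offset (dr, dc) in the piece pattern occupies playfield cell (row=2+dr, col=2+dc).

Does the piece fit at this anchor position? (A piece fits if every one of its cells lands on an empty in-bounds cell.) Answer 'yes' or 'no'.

Check each piece cell at anchor (2, 2):
  offset (0,0) -> (2,2): empty -> OK
  offset (1,0) -> (3,2): empty -> OK
  offset (1,1) -> (3,3): occupied ('#') -> FAIL
  offset (2,1) -> (4,3): occupied ('#') -> FAIL
All cells valid: no

Answer: no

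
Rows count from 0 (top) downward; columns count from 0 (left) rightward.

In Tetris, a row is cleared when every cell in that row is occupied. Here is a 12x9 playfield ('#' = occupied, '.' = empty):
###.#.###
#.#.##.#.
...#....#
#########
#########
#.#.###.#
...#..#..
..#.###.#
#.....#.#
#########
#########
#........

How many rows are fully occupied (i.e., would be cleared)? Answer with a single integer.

Answer: 4

Derivation:
Check each row:
  row 0: 2 empty cells -> not full
  row 1: 4 empty cells -> not full
  row 2: 7 empty cells -> not full
  row 3: 0 empty cells -> FULL (clear)
  row 4: 0 empty cells -> FULL (clear)
  row 5: 3 empty cells -> not full
  row 6: 7 empty cells -> not full
  row 7: 4 empty cells -> not full
  row 8: 6 empty cells -> not full
  row 9: 0 empty cells -> FULL (clear)
  row 10: 0 empty cells -> FULL (clear)
  row 11: 8 empty cells -> not full
Total rows cleared: 4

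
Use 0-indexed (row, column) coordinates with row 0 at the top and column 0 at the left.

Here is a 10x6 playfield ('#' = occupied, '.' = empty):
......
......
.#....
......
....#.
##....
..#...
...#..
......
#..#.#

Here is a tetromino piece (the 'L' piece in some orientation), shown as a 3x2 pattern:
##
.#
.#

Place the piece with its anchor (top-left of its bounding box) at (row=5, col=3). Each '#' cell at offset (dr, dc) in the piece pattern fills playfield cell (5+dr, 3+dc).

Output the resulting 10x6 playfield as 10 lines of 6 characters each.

Answer: ......
......
.#....
......
....#.
##.##.
..#.#.
...##.
......
#..#.#

Derivation:
Fill (5+0,3+0) = (5,3)
Fill (5+0,3+1) = (5,4)
Fill (5+1,3+1) = (6,4)
Fill (5+2,3+1) = (7,4)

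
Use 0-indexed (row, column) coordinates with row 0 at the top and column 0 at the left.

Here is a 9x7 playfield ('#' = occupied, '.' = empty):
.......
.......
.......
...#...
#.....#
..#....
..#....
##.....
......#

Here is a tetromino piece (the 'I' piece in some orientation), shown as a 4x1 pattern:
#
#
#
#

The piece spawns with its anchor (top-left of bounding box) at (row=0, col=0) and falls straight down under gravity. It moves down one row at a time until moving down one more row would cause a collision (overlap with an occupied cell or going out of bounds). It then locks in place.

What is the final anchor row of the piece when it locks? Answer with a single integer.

Spawn at (row=0, col=0). Try each row:
  row 0: fits
  row 1: blocked -> lock at row 0

Answer: 0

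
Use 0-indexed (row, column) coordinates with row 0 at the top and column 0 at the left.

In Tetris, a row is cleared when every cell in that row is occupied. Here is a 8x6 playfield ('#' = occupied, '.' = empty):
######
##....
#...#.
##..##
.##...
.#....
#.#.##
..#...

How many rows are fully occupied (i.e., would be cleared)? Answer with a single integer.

Check each row:
  row 0: 0 empty cells -> FULL (clear)
  row 1: 4 empty cells -> not full
  row 2: 4 empty cells -> not full
  row 3: 2 empty cells -> not full
  row 4: 4 empty cells -> not full
  row 5: 5 empty cells -> not full
  row 6: 2 empty cells -> not full
  row 7: 5 empty cells -> not full
Total rows cleared: 1

Answer: 1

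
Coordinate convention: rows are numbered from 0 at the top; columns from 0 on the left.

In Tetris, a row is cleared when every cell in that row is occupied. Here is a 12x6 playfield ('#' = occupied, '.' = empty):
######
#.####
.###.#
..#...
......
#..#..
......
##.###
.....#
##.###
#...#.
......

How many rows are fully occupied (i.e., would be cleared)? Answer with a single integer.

Answer: 1

Derivation:
Check each row:
  row 0: 0 empty cells -> FULL (clear)
  row 1: 1 empty cell -> not full
  row 2: 2 empty cells -> not full
  row 3: 5 empty cells -> not full
  row 4: 6 empty cells -> not full
  row 5: 4 empty cells -> not full
  row 6: 6 empty cells -> not full
  row 7: 1 empty cell -> not full
  row 8: 5 empty cells -> not full
  row 9: 1 empty cell -> not full
  row 10: 4 empty cells -> not full
  row 11: 6 empty cells -> not full
Total rows cleared: 1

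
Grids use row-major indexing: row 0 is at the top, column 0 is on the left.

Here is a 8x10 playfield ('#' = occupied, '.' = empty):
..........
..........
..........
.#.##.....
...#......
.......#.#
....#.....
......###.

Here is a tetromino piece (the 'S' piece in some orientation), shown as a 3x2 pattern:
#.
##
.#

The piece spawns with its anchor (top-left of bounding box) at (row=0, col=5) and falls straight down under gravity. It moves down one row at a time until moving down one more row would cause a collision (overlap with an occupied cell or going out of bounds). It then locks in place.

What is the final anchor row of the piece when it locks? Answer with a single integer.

Answer: 4

Derivation:
Spawn at (row=0, col=5). Try each row:
  row 0: fits
  row 1: fits
  row 2: fits
  row 3: fits
  row 4: fits
  row 5: blocked -> lock at row 4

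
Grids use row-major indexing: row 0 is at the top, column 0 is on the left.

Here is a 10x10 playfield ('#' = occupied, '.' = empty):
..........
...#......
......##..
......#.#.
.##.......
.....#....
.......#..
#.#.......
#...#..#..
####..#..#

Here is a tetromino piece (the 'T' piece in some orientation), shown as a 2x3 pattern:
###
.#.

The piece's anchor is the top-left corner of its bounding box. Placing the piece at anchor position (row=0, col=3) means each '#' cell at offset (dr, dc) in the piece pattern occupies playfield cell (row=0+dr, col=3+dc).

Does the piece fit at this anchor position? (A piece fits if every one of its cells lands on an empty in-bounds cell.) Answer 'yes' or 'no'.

Check each piece cell at anchor (0, 3):
  offset (0,0) -> (0,3): empty -> OK
  offset (0,1) -> (0,4): empty -> OK
  offset (0,2) -> (0,5): empty -> OK
  offset (1,1) -> (1,4): empty -> OK
All cells valid: yes

Answer: yes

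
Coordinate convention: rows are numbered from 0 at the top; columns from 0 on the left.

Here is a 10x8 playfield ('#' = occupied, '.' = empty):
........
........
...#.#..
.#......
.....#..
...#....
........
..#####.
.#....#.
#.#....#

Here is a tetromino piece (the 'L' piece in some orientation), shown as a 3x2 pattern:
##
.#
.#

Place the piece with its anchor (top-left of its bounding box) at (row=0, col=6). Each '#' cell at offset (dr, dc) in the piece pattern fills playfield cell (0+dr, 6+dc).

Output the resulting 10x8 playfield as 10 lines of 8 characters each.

Answer: ......##
.......#
...#.#.#
.#......
.....#..
...#....
........
..#####.
.#....#.
#.#....#

Derivation:
Fill (0+0,6+0) = (0,6)
Fill (0+0,6+1) = (0,7)
Fill (0+1,6+1) = (1,7)
Fill (0+2,6+1) = (2,7)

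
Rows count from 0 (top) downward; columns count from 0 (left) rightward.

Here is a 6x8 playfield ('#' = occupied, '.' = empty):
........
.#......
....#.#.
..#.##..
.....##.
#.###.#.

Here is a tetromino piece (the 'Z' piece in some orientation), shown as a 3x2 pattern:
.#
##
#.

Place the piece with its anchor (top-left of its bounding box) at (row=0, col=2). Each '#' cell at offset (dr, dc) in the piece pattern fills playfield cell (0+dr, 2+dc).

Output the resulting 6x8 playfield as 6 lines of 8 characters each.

Fill (0+0,2+1) = (0,3)
Fill (0+1,2+0) = (1,2)
Fill (0+1,2+1) = (1,3)
Fill (0+2,2+0) = (2,2)

Answer: ...#....
.###....
..#.#.#.
..#.##..
.....##.
#.###.#.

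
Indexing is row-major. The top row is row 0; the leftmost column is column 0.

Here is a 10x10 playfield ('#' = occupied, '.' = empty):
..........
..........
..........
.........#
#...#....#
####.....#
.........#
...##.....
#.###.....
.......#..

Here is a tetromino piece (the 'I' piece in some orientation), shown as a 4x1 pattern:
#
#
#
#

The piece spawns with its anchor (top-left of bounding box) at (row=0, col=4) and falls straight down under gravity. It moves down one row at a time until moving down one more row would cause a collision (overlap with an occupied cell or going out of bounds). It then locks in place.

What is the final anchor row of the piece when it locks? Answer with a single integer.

Spawn at (row=0, col=4). Try each row:
  row 0: fits
  row 1: blocked -> lock at row 0

Answer: 0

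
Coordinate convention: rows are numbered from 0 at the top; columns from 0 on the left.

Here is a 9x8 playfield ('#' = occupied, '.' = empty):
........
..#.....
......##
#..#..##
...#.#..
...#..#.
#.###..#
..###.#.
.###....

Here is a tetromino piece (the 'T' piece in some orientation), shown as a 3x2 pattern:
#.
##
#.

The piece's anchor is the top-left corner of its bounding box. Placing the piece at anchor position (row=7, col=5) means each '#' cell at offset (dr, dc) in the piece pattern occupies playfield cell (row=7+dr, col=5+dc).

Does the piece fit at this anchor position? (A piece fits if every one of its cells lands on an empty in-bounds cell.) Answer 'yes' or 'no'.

Check each piece cell at anchor (7, 5):
  offset (0,0) -> (7,5): empty -> OK
  offset (1,0) -> (8,5): empty -> OK
  offset (1,1) -> (8,6): empty -> OK
  offset (2,0) -> (9,5): out of bounds -> FAIL
All cells valid: no

Answer: no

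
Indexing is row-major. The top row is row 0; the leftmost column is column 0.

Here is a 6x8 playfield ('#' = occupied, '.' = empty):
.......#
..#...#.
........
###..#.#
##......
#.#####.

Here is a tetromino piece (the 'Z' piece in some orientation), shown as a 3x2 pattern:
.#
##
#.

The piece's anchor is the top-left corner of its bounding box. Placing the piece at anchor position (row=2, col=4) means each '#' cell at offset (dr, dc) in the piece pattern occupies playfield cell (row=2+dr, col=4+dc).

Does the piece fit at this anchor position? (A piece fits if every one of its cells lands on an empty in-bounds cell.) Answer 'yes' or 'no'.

Answer: no

Derivation:
Check each piece cell at anchor (2, 4):
  offset (0,1) -> (2,5): empty -> OK
  offset (1,0) -> (3,4): empty -> OK
  offset (1,1) -> (3,5): occupied ('#') -> FAIL
  offset (2,0) -> (4,4): empty -> OK
All cells valid: no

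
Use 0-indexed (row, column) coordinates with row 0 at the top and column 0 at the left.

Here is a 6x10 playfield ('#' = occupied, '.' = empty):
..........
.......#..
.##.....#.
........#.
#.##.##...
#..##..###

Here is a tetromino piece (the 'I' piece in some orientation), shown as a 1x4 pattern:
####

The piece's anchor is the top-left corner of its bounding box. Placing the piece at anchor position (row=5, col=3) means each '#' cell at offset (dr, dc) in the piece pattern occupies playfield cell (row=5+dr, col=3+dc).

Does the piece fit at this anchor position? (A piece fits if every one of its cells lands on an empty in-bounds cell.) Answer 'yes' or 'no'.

Answer: no

Derivation:
Check each piece cell at anchor (5, 3):
  offset (0,0) -> (5,3): occupied ('#') -> FAIL
  offset (0,1) -> (5,4): occupied ('#') -> FAIL
  offset (0,2) -> (5,5): empty -> OK
  offset (0,3) -> (5,6): empty -> OK
All cells valid: no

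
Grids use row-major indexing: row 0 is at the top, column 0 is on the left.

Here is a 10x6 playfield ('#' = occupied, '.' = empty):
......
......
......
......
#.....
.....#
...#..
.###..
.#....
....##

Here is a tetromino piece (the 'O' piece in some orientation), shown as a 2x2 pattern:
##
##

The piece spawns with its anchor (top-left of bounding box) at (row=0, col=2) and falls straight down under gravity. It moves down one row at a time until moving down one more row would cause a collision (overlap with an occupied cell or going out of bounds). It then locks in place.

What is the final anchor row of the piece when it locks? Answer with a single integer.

Spawn at (row=0, col=2). Try each row:
  row 0: fits
  row 1: fits
  row 2: fits
  row 3: fits
  row 4: fits
  row 5: blocked -> lock at row 4

Answer: 4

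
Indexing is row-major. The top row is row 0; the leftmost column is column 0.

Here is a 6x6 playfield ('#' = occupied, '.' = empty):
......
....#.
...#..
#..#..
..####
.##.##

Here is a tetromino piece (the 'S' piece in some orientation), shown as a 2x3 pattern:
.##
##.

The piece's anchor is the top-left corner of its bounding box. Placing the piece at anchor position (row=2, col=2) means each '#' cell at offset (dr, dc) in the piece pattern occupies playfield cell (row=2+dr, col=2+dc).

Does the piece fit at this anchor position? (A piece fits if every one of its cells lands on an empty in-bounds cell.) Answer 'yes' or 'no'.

Check each piece cell at anchor (2, 2):
  offset (0,1) -> (2,3): occupied ('#') -> FAIL
  offset (0,2) -> (2,4): empty -> OK
  offset (1,0) -> (3,2): empty -> OK
  offset (1,1) -> (3,3): occupied ('#') -> FAIL
All cells valid: no

Answer: no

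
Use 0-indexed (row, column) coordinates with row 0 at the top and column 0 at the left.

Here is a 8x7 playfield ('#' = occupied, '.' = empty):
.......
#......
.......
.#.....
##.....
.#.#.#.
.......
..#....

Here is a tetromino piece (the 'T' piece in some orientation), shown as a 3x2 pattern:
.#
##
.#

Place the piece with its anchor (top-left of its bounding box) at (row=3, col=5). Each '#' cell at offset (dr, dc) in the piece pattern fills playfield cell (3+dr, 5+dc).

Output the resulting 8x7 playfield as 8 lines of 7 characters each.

Answer: .......
#......
.......
.#....#
##...##
.#.#.##
.......
..#....

Derivation:
Fill (3+0,5+1) = (3,6)
Fill (3+1,5+0) = (4,5)
Fill (3+1,5+1) = (4,6)
Fill (3+2,5+1) = (5,6)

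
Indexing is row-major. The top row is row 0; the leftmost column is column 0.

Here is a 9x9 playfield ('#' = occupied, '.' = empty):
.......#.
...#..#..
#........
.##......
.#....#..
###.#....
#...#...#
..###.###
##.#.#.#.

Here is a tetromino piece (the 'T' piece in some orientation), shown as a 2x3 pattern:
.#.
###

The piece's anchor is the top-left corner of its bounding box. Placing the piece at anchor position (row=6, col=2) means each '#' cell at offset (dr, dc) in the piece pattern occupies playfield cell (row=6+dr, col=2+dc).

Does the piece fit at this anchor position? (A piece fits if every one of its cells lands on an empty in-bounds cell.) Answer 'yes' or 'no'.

Check each piece cell at anchor (6, 2):
  offset (0,1) -> (6,3): empty -> OK
  offset (1,0) -> (7,2): occupied ('#') -> FAIL
  offset (1,1) -> (7,3): occupied ('#') -> FAIL
  offset (1,2) -> (7,4): occupied ('#') -> FAIL
All cells valid: no

Answer: no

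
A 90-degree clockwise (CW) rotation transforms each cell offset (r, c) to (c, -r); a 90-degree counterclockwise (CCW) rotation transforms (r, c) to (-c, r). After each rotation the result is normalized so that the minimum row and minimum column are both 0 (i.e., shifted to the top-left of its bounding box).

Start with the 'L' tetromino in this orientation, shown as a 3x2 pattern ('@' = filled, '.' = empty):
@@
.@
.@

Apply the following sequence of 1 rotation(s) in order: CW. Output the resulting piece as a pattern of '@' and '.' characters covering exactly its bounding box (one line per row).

Start:
@@
.@
.@
After rotation 1 (CW):
..@
@@@

Answer: ..@
@@@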